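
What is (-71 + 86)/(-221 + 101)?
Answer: -⅛ ≈ -0.12500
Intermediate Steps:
(-71 + 86)/(-221 + 101) = 15/(-120) = 15*(-1/120) = -⅛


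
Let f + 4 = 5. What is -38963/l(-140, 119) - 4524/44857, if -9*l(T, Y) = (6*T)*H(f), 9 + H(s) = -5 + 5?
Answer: 1743963131/37679880 ≈ 46.284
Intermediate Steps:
f = 1 (f = -4 + 5 = 1)
H(s) = -9 (H(s) = -9 + (-5 + 5) = -9 + 0 = -9)
l(T, Y) = 6*T (l(T, Y) = -6*T*(-9)/9 = -(-6)*T = 6*T)
-38963/l(-140, 119) - 4524/44857 = -38963/(6*(-140)) - 4524/44857 = -38963/(-840) - 4524*1/44857 = -38963*(-1/840) - 4524/44857 = 38963/840 - 4524/44857 = 1743963131/37679880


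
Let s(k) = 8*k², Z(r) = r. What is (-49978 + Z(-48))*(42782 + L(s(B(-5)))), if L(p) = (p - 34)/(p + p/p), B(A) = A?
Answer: -430190983048/201 ≈ -2.1403e+9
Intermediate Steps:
L(p) = (-34 + p)/(1 + p) (L(p) = (-34 + p)/(p + 1) = (-34 + p)/(1 + p))
(-49978 + Z(-48))*(42782 + L(s(B(-5)))) = (-49978 - 48)*(42782 + (-34 + 8*(-5)²)/(1 + 8*(-5)²)) = -50026*(42782 + (-34 + 8*25)/(1 + 8*25)) = -50026*(42782 + (-34 + 200)/(1 + 200)) = -50026*(42782 + 166/201) = -50026*8599348/201 = -430190983048/201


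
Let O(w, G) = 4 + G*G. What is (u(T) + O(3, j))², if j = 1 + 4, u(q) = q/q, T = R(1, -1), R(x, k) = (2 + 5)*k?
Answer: 900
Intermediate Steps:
R(x, k) = 7*k
T = -7 (T = 7*(-1) = -7)
u(q) = 1
j = 5
O(w, G) = 4 + G²
(u(T) + O(3, j))² = (1 + (4 + 5²))² = (1 + (4 + 25))² = (1 + 29)² = 30² = 900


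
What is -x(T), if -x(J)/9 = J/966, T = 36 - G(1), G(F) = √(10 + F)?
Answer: 54/161 - 3*√11/322 ≈ 0.30450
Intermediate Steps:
T = 36 - √11 (T = 36 - √(10 + 1) = 36 - √11 ≈ 32.683)
x(J) = -3*J/322 (x(J) = -9*J/966 = -3*J/322)
-x(T) = -(-3)*(36 - √11)/322 = -(-54/161 + 3*√11/322) = 54/161 - 3*√11/322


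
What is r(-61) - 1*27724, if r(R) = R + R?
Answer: -27846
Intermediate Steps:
r(R) = 2*R
r(-61) - 1*27724 = 2*(-61) - 1*27724 = -122 - 27724 = -27846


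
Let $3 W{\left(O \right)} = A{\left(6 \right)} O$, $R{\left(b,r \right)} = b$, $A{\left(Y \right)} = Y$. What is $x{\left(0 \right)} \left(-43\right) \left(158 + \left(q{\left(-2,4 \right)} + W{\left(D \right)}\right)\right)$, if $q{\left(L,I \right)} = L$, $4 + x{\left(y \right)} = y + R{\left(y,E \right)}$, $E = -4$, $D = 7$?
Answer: $29240$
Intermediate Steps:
$W{\left(O \right)} = 2 O$ ($W{\left(O \right)} = \frac{6 O}{3} = 2 O$)
$x{\left(y \right)} = -4 + 2 y$ ($x{\left(y \right)} = -4 + \left(y + y\right) = -4 + 2 y$)
$x{\left(0 \right)} \left(-43\right) \left(158 + \left(q{\left(-2,4 \right)} + W{\left(D \right)}\right)\right) = \left(-4 + 2 \cdot 0\right) \left(-43\right) \left(158 + \left(-2 + 2 \cdot 7\right)\right) = \left(-4 + 0\right) \left(-43\right) \left(158 + \left(-2 + 14\right)\right) = \left(-4\right) \left(-43\right) \left(158 + 12\right) = 172 \cdot 170 = 29240$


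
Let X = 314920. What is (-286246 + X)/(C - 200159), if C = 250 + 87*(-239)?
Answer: -14337/110351 ≈ -0.12992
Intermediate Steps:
C = -20543 (C = 250 - 20793 = -20543)
(-286246 + X)/(C - 200159) = (-286246 + 314920)/(-20543 - 200159) = 28674/(-220702) = 28674*(-1/220702) = -14337/110351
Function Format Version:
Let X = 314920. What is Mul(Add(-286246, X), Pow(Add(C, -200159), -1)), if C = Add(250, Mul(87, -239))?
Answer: Rational(-14337, 110351) ≈ -0.12992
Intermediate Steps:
C = -20543 (C = Add(250, -20793) = -20543)
Mul(Add(-286246, X), Pow(Add(C, -200159), -1)) = Mul(Add(-286246, 314920), Pow(Add(-20543, -200159), -1)) = Mul(28674, Pow(-220702, -1)) = Mul(28674, Rational(-1, 220702)) = Rational(-14337, 110351)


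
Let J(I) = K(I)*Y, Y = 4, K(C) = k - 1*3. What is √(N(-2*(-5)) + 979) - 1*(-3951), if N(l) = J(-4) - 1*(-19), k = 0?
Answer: 3951 + √986 ≈ 3982.4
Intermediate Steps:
K(C) = -3 (K(C) = 0 - 1*3 = 0 - 3 = -3)
J(I) = -12 (J(I) = -3*4 = -12)
N(l) = 7 (N(l) = -12 - 1*(-19) = -12 + 19 = 7)
√(N(-2*(-5)) + 979) - 1*(-3951) = √(7 + 979) - 1*(-3951) = √986 + 3951 = 3951 + √986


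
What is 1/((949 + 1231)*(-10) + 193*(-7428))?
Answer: -1/1455404 ≈ -6.8709e-7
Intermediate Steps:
1/((949 + 1231)*(-10) + 193*(-7428)) = 1/(2180*(-10) - 1433604) = 1/(-21800 - 1433604) = 1/(-1455404) = -1/1455404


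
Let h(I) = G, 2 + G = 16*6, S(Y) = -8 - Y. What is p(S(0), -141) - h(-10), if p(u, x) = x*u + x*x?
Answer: 20915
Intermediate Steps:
G = 94 (G = -2 + 16*6 = -2 + 96 = 94)
h(I) = 94
p(u, x) = x**2 + u*x (p(u, x) = u*x + x**2 = x**2 + u*x)
p(S(0), -141) - h(-10) = -141*((-8 - 1*0) - 141) - 1*94 = -141*((-8 + 0) - 141) - 94 = -141*(-8 - 141) - 94 = -141*(-149) - 94 = 21009 - 94 = 20915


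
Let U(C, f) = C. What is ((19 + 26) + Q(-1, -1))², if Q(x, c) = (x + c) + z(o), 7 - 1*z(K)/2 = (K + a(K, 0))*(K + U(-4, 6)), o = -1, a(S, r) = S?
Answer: 1369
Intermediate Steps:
z(K) = 14 - 4*K*(-4 + K) (z(K) = 14 - 2*(K + K)*(K - 4) = 14 - 2*2*K*(-4 + K) = 14 - 4*K*(-4 + K))
Q(x, c) = -6 + c + x (Q(x, c) = (x + c) + (14 - 4*(-1)² + 16*(-1)) = (c + x) + (14 - 4*1 - 16) = (c + x) + (14 - 4 - 16) = (c + x) - 6 = -6 + c + x)
((19 + 26) + Q(-1, -1))² = ((19 + 26) + (-6 - 1 - 1))² = (45 - 8)² = 37² = 1369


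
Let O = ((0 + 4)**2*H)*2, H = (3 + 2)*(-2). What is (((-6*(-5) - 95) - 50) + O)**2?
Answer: 189225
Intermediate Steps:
H = -10 (H = 5*(-2) = -10)
O = -320 (O = ((0 + 4)**2*(-10))*2 = (4**2*(-10))*2 = (16*(-10))*2 = -160*2 = -320)
(((-6*(-5) - 95) - 50) + O)**2 = (((-6*(-5) - 95) - 50) - 320)**2 = (((30 - 95) - 50) - 320)**2 = ((-65 - 50) - 320)**2 = (-115 - 320)**2 = (-435)**2 = 189225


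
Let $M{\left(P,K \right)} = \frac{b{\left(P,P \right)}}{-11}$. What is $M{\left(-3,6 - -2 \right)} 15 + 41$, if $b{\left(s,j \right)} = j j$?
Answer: $\frac{316}{11} \approx 28.727$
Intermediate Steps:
$b{\left(s,j \right)} = j^{2}$
$M{\left(P,K \right)} = - \frac{P^{2}}{11}$ ($M{\left(P,K \right)} = \frac{P^{2}}{-11} = P^{2} \left(- \frac{1}{11}\right) = - \frac{P^{2}}{11}$)
$M{\left(-3,6 - -2 \right)} 15 + 41 = - \frac{\left(-3\right)^{2}}{11} \cdot 15 + 41 = \left(- \frac{1}{11}\right) 9 \cdot 15 + 41 = \left(- \frac{9}{11}\right) 15 + 41 = - \frac{135}{11} + 41 = \frac{316}{11}$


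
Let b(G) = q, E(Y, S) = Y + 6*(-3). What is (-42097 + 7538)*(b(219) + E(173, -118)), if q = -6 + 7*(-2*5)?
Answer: -2730161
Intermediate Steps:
q = -76 (q = -6 + 7*(-10) = -6 - 70 = -76)
E(Y, S) = -18 + Y (E(Y, S) = Y - 18 = -18 + Y)
b(G) = -76
(-42097 + 7538)*(b(219) + E(173, -118)) = (-42097 + 7538)*(-76 + (-18 + 173)) = -34559*(-76 + 155) = -34559*79 = -2730161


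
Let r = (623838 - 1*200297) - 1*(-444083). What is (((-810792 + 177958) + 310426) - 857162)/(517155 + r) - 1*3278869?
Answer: -1513503371507/461593 ≈ -3.2789e+6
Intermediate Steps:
r = 867624 (r = (623838 - 200297) + 444083 = 423541 + 444083 = 867624)
(((-810792 + 177958) + 310426) - 857162)/(517155 + r) - 1*3278869 = (((-810792 + 177958) + 310426) - 857162)/(517155 + 867624) - 1*3278869 = ((-632834 + 310426) - 857162)/1384779 - 3278869 = (-322408 - 857162)*(1/1384779) - 3278869 = -1179570*1/1384779 - 3278869 = -393190/461593 - 3278869 = -1513503371507/461593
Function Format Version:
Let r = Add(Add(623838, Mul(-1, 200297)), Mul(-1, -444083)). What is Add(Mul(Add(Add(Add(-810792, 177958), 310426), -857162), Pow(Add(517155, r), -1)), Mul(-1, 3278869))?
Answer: Rational(-1513503371507, 461593) ≈ -3.2789e+6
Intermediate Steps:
r = 867624 (r = Add(Add(623838, -200297), 444083) = Add(423541, 444083) = 867624)
Add(Mul(Add(Add(Add(-810792, 177958), 310426), -857162), Pow(Add(517155, r), -1)), Mul(-1, 3278869)) = Add(Mul(Add(Add(Add(-810792, 177958), 310426), -857162), Pow(Add(517155, 867624), -1)), Mul(-1, 3278869)) = Add(Mul(Add(Add(-632834, 310426), -857162), Pow(1384779, -1)), -3278869) = Add(Mul(Add(-322408, -857162), Rational(1, 1384779)), -3278869) = Add(Mul(-1179570, Rational(1, 1384779)), -3278869) = Add(Rational(-393190, 461593), -3278869) = Rational(-1513503371507, 461593)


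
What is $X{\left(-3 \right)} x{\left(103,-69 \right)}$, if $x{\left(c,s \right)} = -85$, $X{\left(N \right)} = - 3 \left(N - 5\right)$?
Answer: $-2040$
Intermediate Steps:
$X{\left(N \right)} = 15 - 3 N$ ($X{\left(N \right)} = - 3 \left(-5 + N\right) = 15 - 3 N$)
$X{\left(-3 \right)} x{\left(103,-69 \right)} = \left(15 - -9\right) \left(-85\right) = \left(15 + 9\right) \left(-85\right) = 24 \left(-85\right) = -2040$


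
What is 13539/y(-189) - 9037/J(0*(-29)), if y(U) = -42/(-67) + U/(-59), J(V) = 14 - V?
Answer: 29164101/10094 ≈ 2889.3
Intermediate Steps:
y(U) = 42/67 - U/59 (y(U) = -42*(-1/67) + U*(-1/59) = 42/67 - U/59)
13539/y(-189) - 9037/J(0*(-29)) = 13539/(42/67 - 1/59*(-189)) - 9037/(14 - 0*(-29)) = 13539/(42/67 + 189/59) - 9037/(14 - 1*0) = 13539/(15141/3953) - 9037/(14 + 0) = 13539*(3953/15141) - 9037/14 = 17839889/5047 - 9037*1/14 = 17839889/5047 - 1291/2 = 29164101/10094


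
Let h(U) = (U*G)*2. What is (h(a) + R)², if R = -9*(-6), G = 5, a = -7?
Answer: 256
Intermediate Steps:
R = 54
h(U) = 10*U (h(U) = (U*5)*2 = (5*U)*2 = 10*U)
(h(a) + R)² = (10*(-7) + 54)² = (-70 + 54)² = (-16)² = 256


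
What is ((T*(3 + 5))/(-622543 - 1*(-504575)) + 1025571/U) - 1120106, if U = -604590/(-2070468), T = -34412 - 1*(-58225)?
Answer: 3554292462057263/1485880690 ≈ 2.3920e+6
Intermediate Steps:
T = 23813 (T = -34412 + 58225 = 23813)
U = 100765/345078 (U = -604590*(-1/2070468) = 100765/345078 ≈ 0.29201)
((T*(3 + 5))/(-622543 - 1*(-504575)) + 1025571/U) - 1120106 = ((23813*(3 + 5))/(-622543 - 1*(-504575)) + 1025571/(100765/345078)) - 1120106 = ((23813*8)/(-622543 + 504575) + 1025571*(345078/100765)) - 1120106 = (190504/(-117968) + 353901989538/100765) - 1120106 = (190504*(-1/117968) + 353901989538/100765) - 1120106 = (-23813/14746 + 353901989538/100765) - 1120106 = 5218636338210403/1485880690 - 1120106 = 3554292462057263/1485880690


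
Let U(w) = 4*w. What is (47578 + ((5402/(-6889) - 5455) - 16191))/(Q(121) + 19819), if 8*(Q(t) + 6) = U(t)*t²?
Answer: 357280292/12477267243 ≈ 0.028634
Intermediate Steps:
Q(t) = -6 + t³/2 (Q(t) = -6 + ((4*t)*t²)/8 = -6 + (4*t³)/8 = -6 + t³/2)
(47578 + ((5402/(-6889) - 5455) - 16191))/(Q(121) + 19819) = (47578 + ((5402/(-6889) - 5455) - 16191))/((-6 + (½)*121³) + 19819) = (47578 + ((5402*(-1/6889) - 5455) - 16191))/((-6 + (½)*1771561) + 19819) = (47578 + ((-5402/6889 - 5455) - 16191))/((-6 + 1771561/2) + 19819) = (47578 + (-37584897/6889 - 16191))/(1771549/2 + 19819) = (47578 - 149124696/6889)/(1811187/2) = (178640146/6889)*(2/1811187) = 357280292/12477267243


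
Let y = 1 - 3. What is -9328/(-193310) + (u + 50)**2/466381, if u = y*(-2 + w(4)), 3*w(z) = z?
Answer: 21869078836/405702499995 ≈ 0.053904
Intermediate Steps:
y = -2
w(z) = z/3
u = 4/3 (u = -2*(-2 + (1/3)*4) = -2*(-2 + 4/3) = -2*(-2/3) = 4/3 ≈ 1.3333)
-9328/(-193310) + (u + 50)**2/466381 = -9328/(-193310) + (4/3 + 50)**2/466381 = -9328*(-1/193310) + (154/3)**2*(1/466381) = 4664/96655 + (23716/9)*(1/466381) = 4664/96655 + 23716/4197429 = 21869078836/405702499995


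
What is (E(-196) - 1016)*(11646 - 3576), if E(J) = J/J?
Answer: -8191050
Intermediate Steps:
E(J) = 1
(E(-196) - 1016)*(11646 - 3576) = (1 - 1016)*(11646 - 3576) = -1015*8070 = -8191050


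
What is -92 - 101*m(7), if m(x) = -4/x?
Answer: -240/7 ≈ -34.286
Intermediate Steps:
-92 - 101*m(7) = -92 - (-404)/7 = -92 - 101*(-4/7) = -92 + 404/7 = -240/7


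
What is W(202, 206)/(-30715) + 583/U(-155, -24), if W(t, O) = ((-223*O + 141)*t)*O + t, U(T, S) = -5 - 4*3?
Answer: 32379070709/522155 ≈ 62010.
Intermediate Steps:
U(T, S) = -17 (U(T, S) = -5 - 12 = -17)
W(t, O) = t + O*t*(141 - 223*O) (W(t, O) = ((141 - 223*O)*t)*O + t = (t*(141 - 223*O))*O + t = O*t*(141 - 223*O) + t = t + O*t*(141 - 223*O))
W(202, 206)/(-30715) + 583/U(-155, -24) = (202*(1 - 223*206² + 141*206))/(-30715) + 583/(-17) = (202*(1 - 223*42436 + 29046))*(-1/30715) + 583*(-1/17) = (202*(1 - 9463228 + 29046))*(-1/30715) - 583/17 = (202*(-9434181))*(-1/30715) - 583/17 = -1905704562*(-1/30715) - 583/17 = 1905704562/30715 - 583/17 = 32379070709/522155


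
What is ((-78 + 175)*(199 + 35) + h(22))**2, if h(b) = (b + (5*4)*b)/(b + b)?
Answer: 2062703889/4 ≈ 5.1568e+8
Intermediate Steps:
h(b) = 21/2 (h(b) = (b + 20*b)/((2*b)) = (21*b)*(1/(2*b)) = 21/2)
((-78 + 175)*(199 + 35) + h(22))**2 = ((-78 + 175)*(199 + 35) + 21/2)**2 = (97*234 + 21/2)**2 = (22698 + 21/2)**2 = (45417/2)**2 = 2062703889/4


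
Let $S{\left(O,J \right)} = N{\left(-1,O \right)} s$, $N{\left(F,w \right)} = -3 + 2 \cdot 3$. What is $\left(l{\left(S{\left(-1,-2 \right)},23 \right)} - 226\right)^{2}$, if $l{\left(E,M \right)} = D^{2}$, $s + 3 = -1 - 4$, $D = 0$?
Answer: $51076$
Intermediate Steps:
$N{\left(F,w \right)} = 3$ ($N{\left(F,w \right)} = -3 + 6 = 3$)
$s = -8$ ($s = -3 - 5 = -8$)
$S{\left(O,J \right)} = -24$ ($S{\left(O,J \right)} = 3 \left(-8\right) = -24$)
$l{\left(E,M \right)} = 0$ ($l{\left(E,M \right)} = 0^{2} = 0$)
$\left(l{\left(S{\left(-1,-2 \right)},23 \right)} - 226\right)^{2} = \left(0 - 226\right)^{2} = \left(-226\right)^{2} = 51076$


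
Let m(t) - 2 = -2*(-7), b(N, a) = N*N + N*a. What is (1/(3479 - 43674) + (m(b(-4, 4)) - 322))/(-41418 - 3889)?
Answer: 12299671/1821114865 ≈ 0.0067539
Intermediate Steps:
b(N, a) = N² + N*a
m(t) = 16 (m(t) = 2 - 2*(-7) = 2 + 14 = 16)
(1/(3479 - 43674) + (m(b(-4, 4)) - 322))/(-41418 - 3889) = (1/(3479 - 43674) + (16 - 322))/(-41418 - 3889) = (1/(-40195) - 306)/(-45307) = (-1/40195 - 306)*(-1/45307) = -12299671/40195*(-1/45307) = 12299671/1821114865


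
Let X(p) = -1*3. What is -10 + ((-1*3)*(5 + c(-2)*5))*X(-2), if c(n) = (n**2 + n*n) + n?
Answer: 305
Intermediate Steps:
c(n) = n + 2*n**2 (c(n) = (n**2 + n**2) + n = 2*n**2 + n = n + 2*n**2)
X(p) = -3
-10 + ((-1*3)*(5 + c(-2)*5))*X(-2) = -10 + ((-1*3)*(5 - 2*(1 + 2*(-2))*5))*(-3) = -10 - 3*(5 - 2*(1 - 4)*5)*(-3) = -10 - 3*(5 - 2*(-3)*5)*(-3) = -10 - 3*(5 + 6*5)*(-3) = -10 - 3*(5 + 30)*(-3) = -10 - 3*35*(-3) = -10 - 105*(-3) = -10 + 315 = 305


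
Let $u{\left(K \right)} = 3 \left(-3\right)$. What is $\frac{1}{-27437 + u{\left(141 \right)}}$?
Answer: $- \frac{1}{27446} \approx -3.6435 \cdot 10^{-5}$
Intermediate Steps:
$u{\left(K \right)} = -9$
$\frac{1}{-27437 + u{\left(141 \right)}} = \frac{1}{-27437 - 9} = \frac{1}{-27446} = - \frac{1}{27446}$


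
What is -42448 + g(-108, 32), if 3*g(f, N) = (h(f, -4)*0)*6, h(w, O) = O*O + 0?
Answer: -42448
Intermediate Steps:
h(w, O) = O**2 (h(w, O) = O**2 + 0 = O**2)
g(f, N) = 0 (g(f, N) = (((-4)**2*0)*6)/3 = ((16*0)*6)/3 = (0*6)/3 = (1/3)*0 = 0)
-42448 + g(-108, 32) = -42448 + 0 = -42448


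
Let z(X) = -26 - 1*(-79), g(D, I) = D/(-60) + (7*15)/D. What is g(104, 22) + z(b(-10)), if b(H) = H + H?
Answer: 81551/1560 ≈ 52.276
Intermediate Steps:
b(H) = 2*H
g(D, I) = 105/D - D/60 (g(D, I) = D*(-1/60) + 105/D = -D/60 + 105/D = 105/D - D/60)
z(X) = 53 (z(X) = -26 + 79 = 53)
g(104, 22) + z(b(-10)) = (105/104 - 1/60*104) + 53 = (105*(1/104) - 26/15) + 53 = (105/104 - 26/15) + 53 = -1129/1560 + 53 = 81551/1560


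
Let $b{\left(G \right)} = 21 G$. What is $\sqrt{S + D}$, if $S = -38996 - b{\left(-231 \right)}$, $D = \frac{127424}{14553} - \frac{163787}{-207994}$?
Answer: $\frac{i \sqrt{5861225500949034726}}{13103622} \approx 184.76 i$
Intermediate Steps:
$D = \frac{2626092697}{275176062}$ ($D = 127424 \cdot \frac{1}{14553} - - \frac{163787}{207994} = \frac{11584}{1323} + \frac{163787}{207994} = \frac{2626092697}{275176062} \approx 9.5433$)
$S = -34145$ ($S = -38996 - 21 \left(-231\right) = -38996 - -4851 = -38996 + 4851 = -34145$)
$\sqrt{S + D} = \sqrt{-34145 + \frac{2626092697}{275176062}} = \sqrt{- \frac{9393260544293}{275176062}} = \frac{i \sqrt{5861225500949034726}}{13103622}$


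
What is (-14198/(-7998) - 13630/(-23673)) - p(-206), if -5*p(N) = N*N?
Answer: 43209225049/5089695 ≈ 8489.5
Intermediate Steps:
p(N) = -N**2/5 (p(N) = -N*N/5 = -N**2/5)
(-14198/(-7998) - 13630/(-23673)) - p(-206) = (-14198/(-7998) - 13630/(-23673)) - (-1)*(-206)**2/5 = (-14198*(-1/7998) - 13630*(-1/23673)) - (-1)*42436/5 = (229/129 + 13630/23673) - 1*(-42436/5) = 2393129/1017939 + 42436/5 = 43209225049/5089695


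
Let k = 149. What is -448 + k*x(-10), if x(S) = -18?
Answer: -3130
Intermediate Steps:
-448 + k*x(-10) = -448 + 149*(-18) = -448 - 2682 = -3130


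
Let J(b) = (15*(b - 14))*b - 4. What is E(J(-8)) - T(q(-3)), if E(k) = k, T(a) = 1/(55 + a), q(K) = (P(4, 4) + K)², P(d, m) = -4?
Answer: 274143/104 ≈ 2636.0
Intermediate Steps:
J(b) = -4 + b*(-210 + 15*b) (J(b) = (15*(-14 + b))*b - 4 = (-210 + 15*b)*b - 4 = b*(-210 + 15*b) - 4 = -4 + b*(-210 + 15*b))
q(K) = (-4 + K)²
E(J(-8)) - T(q(-3)) = (-4 - 210*(-8) + 15*(-8)²) - 1/(55 + (-4 - 3)²) = (-4 + 1680 + 15*64) - 1/(55 + (-7)²) = (-4 + 1680 + 960) - 1/(55 + 49) = 2636 - 1/104 = 274143/104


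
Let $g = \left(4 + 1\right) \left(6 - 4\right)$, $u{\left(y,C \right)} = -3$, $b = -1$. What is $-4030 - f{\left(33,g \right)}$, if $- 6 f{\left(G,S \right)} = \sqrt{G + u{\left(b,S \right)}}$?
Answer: $-4030 + \frac{\sqrt{30}}{6} \approx -4029.1$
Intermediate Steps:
$g = 10$ ($g = 5 \cdot 2 = 10$)
$f{\left(G,S \right)} = - \frac{\sqrt{-3 + G}}{6}$ ($f{\left(G,S \right)} = - \frac{\sqrt{G - 3}}{6} = - \frac{\sqrt{-3 + G}}{6}$)
$-4030 - f{\left(33,g \right)} = -4030 - - \frac{\sqrt{-3 + 33}}{6} = -4030 - - \frac{\sqrt{30}}{6} = -4030 + \frac{\sqrt{30}}{6}$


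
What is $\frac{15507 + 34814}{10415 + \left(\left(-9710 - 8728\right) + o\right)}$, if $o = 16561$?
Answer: $\frac{50321}{8538} \approx 5.8938$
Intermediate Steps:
$\frac{15507 + 34814}{10415 + \left(\left(-9710 - 8728\right) + o\right)} = \frac{15507 + 34814}{10415 + \left(\left(-9710 - 8728\right) + 16561\right)} = \frac{50321}{10415 + \left(-18438 + 16561\right)} = \frac{50321}{10415 - 1877} = \frac{50321}{8538}$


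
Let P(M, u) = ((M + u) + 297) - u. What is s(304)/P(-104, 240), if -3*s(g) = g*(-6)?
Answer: 608/193 ≈ 3.1503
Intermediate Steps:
s(g) = 2*g (s(g) = -g*(-6)/3 = -(-2)*g = 2*g)
P(M, u) = 297 + M (P(M, u) = (297 + M + u) - u = 297 + M)
s(304)/P(-104, 240) = (2*304)/(297 - 104) = 608/193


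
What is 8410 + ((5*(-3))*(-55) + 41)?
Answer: 9276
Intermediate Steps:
8410 + ((5*(-3))*(-55) + 41) = 8410 + (-15*(-55) + 41) = 8410 + (825 + 41) = 8410 + 866 = 9276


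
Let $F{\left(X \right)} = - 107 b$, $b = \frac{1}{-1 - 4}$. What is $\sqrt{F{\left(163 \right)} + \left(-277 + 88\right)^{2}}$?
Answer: $\frac{2 \sqrt{223390}}{5} \approx 189.06$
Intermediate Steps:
$b = - \frac{1}{5}$ ($b = \frac{1}{-5} = - \frac{1}{5} \approx -0.2$)
$F{\left(X \right)} = \frac{107}{5}$ ($F{\left(X \right)} = \left(-107\right) \left(- \frac{1}{5}\right) = \frac{107}{5}$)
$\sqrt{F{\left(163 \right)} + \left(-277 + 88\right)^{2}} = \sqrt{\frac{107}{5} + \left(-277 + 88\right)^{2}} = \sqrt{\frac{107}{5} + \left(-189\right)^{2}} = \sqrt{\frac{107}{5} + 35721} = \sqrt{\frac{178712}{5}} = \frac{2 \sqrt{223390}}{5}$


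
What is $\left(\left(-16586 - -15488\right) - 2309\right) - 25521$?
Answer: $-28928$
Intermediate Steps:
$\left(\left(-16586 - -15488\right) - 2309\right) - 25521 = \left(\left(-16586 + 15488\right) - 2309\right) - 25521 = \left(-1098 - 2309\right) - 25521 = -3407 - 25521 = -28928$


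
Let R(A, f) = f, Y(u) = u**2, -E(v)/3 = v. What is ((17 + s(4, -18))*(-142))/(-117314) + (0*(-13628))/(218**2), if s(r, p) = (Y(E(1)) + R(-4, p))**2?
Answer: 6958/58657 ≈ 0.11862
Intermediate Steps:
E(v) = -3*v
s(r, p) = (9 + p)**2 (s(r, p) = ((-3*1)**2 + p)**2 = ((-3)**2 + p)**2 = (9 + p)**2)
((17 + s(4, -18))*(-142))/(-117314) + (0*(-13628))/(218**2) = ((17 + (9 - 18)**2)*(-142))/(-117314) + (0*(-13628))/(218**2) = ((17 + (-9)**2)*(-142))*(-1/117314) + 0/47524 = ((17 + 81)*(-142))*(-1/117314) + 0*(1/47524) = (98*(-142))*(-1/117314) + 0 = -13916*(-1/117314) + 0 = 6958/58657 + 0 = 6958/58657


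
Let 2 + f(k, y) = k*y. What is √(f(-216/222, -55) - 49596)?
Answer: I*√67826402/37 ≈ 222.59*I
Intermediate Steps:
f(k, y) = -2 + k*y
√(f(-216/222, -55) - 49596) = √((-2 - 216/222*(-55)) - 49596) = √((-2 - 216*1/222*(-55)) - 49596) = √((-2 - 36/37*(-55)) - 49596) = √((-2 + 1980/37) - 49596) = √(1906/37 - 49596) = √(-1833146/37) = I*√67826402/37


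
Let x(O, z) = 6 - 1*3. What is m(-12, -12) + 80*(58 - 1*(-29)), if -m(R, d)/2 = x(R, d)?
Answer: 6954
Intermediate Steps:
x(O, z) = 3 (x(O, z) = 6 - 3 = 3)
m(R, d) = -6 (m(R, d) = -2*3 = -6)
m(-12, -12) + 80*(58 - 1*(-29)) = -6 + 80*(58 - 1*(-29)) = -6 + 80*(58 + 29) = -6 + 80*87 = -6 + 6960 = 6954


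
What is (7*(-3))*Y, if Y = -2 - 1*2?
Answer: 84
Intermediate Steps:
Y = -4 (Y = -2 - 2 = -4)
(7*(-3))*Y = (7*(-3))*(-4) = -21*(-4) = 84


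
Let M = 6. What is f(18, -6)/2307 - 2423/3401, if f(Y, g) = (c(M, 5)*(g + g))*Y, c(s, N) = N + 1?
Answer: -3332519/2615369 ≈ -1.2742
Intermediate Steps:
c(s, N) = 1 + N
f(Y, g) = 12*Y*g (f(Y, g) = ((1 + 5)*(g + g))*Y = (6*(2*g))*Y = (12*g)*Y = 12*Y*g)
f(18, -6)/2307 - 2423/3401 = (12*18*(-6))/2307 - 2423/3401 = -1296*1/2307 - 2423*1/3401 = -432/769 - 2423/3401 = -3332519/2615369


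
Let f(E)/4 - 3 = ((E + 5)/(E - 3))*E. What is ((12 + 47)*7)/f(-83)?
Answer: -2537/1776 ≈ -1.4285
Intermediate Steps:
f(E) = 12 + 4*E*(5 + E)/(-3 + E) (f(E) = 12 + 4*(((E + 5)/(E - 3))*E) = 12 + 4*(((5 + E)/(-3 + E))*E) = 12 + 4*(E*(5 + E)/(-3 + E)) = 12 + 4*E*(5 + E)/(-3 + E))
((12 + 47)*7)/f(-83) = ((12 + 47)*7)/((4*(-9 + (-83)² + 8*(-83))/(-3 - 83))) = (59*7)/((4*(-9 + 6889 - 664)/(-86))) = 413/((4*(-1/86)*6216)) = 413/(-12432/43) = 413*(-43/12432) = -2537/1776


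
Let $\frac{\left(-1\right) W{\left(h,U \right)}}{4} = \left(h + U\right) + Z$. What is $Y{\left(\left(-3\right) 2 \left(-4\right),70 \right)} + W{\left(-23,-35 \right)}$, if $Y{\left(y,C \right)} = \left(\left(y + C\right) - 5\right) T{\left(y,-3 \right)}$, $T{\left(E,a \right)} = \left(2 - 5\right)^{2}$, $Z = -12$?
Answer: $1081$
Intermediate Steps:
$T{\left(E,a \right)} = 9$ ($T{\left(E,a \right)} = \left(-3\right)^{2} = 9$)
$W{\left(h,U \right)} = 48 - 4 U - 4 h$ ($W{\left(h,U \right)} = - 4 \left(\left(h + U\right) - 12\right) = - 4 \left(\left(U + h\right) - 12\right) = - 4 \left(-12 + U + h\right) = 48 - 4 U - 4 h$)
$Y{\left(y,C \right)} = -45 + 9 C + 9 y$ ($Y{\left(y,C \right)} = \left(\left(y + C\right) - 5\right) 9 = \left(\left(C + y\right) - 5\right) 9 = \left(-5 + C + y\right) 9 = -45 + 9 C + 9 y$)
$Y{\left(\left(-3\right) 2 \left(-4\right),70 \right)} + W{\left(-23,-35 \right)} = \left(-45 + 9 \cdot 70 + 9 \left(-3\right) 2 \left(-4\right)\right) - -280 = \left(-45 + 630 + 9 \left(\left(-6\right) \left(-4\right)\right)\right) + \left(48 + 140 + 92\right) = \left(-45 + 630 + 9 \cdot 24\right) + 280 = \left(-45 + 630 + 216\right) + 280 = 801 + 280 = 1081$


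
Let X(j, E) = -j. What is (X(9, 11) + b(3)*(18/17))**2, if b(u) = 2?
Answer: 13689/289 ≈ 47.367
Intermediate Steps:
(X(9, 11) + b(3)*(18/17))**2 = (-1*9 + 2*(18/17))**2 = (-9 + 2*(18*(1/17)))**2 = (-9 + 2*(18/17))**2 = (-9 + 36/17)**2 = (-117/17)**2 = 13689/289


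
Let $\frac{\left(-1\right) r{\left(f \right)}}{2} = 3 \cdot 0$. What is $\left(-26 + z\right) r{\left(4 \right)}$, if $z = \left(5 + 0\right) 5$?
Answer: $0$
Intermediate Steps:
$z = 25$ ($z = 5 \cdot 5 = 25$)
$r{\left(f \right)} = 0$ ($r{\left(f \right)} = - 2 \cdot 3 \cdot 0 = \left(-2\right) 0 = 0$)
$\left(-26 + z\right) r{\left(4 \right)} = \left(-26 + 25\right) 0 = \left(-1\right) 0 = 0$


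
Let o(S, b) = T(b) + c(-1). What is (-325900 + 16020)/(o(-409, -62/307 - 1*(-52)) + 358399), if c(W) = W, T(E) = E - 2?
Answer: -47566580/55021737 ≈ -0.86450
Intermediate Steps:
T(E) = -2 + E
o(S, b) = -3 + b (o(S, b) = (-2 + b) - 1 = -3 + b)
(-325900 + 16020)/(o(-409, -62/307 - 1*(-52)) + 358399) = (-325900 + 16020)/((-3 + (-62/307 - 1*(-52))) + 358399) = -309880/((-3 + (-62*1/307 + 52)) + 358399) = -309880/((-3 + (-62/307 + 52)) + 358399) = -309880/((-3 + 15902/307) + 358399) = -309880/(14981/307 + 358399) = -309880/110043474/307 = -309880*307/110043474 = -47566580/55021737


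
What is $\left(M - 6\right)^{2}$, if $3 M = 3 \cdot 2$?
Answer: $16$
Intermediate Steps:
$M = 2$ ($M = \frac{3 \cdot 2}{3} = \frac{1}{3} \cdot 6 = 2$)
$\left(M - 6\right)^{2} = \left(2 - 6\right)^{2} = \left(-4\right)^{2} = 16$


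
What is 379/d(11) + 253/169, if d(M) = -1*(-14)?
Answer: 67593/2366 ≈ 28.568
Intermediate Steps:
d(M) = 14
379/d(11) + 253/169 = 379/14 + 253/169 = 67593/2366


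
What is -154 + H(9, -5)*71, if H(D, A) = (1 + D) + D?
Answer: 1195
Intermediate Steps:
H(D, A) = 1 + 2*D
-154 + H(9, -5)*71 = -154 + (1 + 2*9)*71 = -154 + (1 + 18)*71 = -154 + 19*71 = -154 + 1349 = 1195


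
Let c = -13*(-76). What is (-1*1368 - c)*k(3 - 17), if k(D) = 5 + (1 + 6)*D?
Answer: 219108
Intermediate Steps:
k(D) = 5 + 7*D
c = 988
(-1*1368 - c)*k(3 - 17) = (-1*1368 - 1*988)*(5 + 7*(3 - 17)) = (-1368 - 988)*(5 + 7*(-14)) = -2356*(5 - 98) = -2356*(-93) = 219108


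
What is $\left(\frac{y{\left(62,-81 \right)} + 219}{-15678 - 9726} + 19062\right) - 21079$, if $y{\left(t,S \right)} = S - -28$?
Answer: $- \frac{25620017}{12702} \approx -2017.0$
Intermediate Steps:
$y{\left(t,S \right)} = 28 + S$ ($y{\left(t,S \right)} = S + 28 = 28 + S$)
$\left(\frac{y{\left(62,-81 \right)} + 219}{-15678 - 9726} + 19062\right) - 21079 = \left(\frac{\left(28 - 81\right) + 219}{-15678 - 9726} + 19062\right) - 21079 = \left(\frac{-53 + 219}{-25404} + 19062\right) - 21079 = \left(166 \left(- \frac{1}{25404}\right) + 19062\right) - 21079 = \left(- \frac{83}{12702} + 19062\right) - 21079 = \frac{242125441}{12702} - 21079 = - \frac{25620017}{12702}$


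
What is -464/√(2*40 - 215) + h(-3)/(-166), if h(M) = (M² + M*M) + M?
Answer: -15/166 + 464*I*√15/45 ≈ -0.090361 + 39.935*I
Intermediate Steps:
h(M) = M + 2*M² (h(M) = (M² + M²) + M = 2*M² + M = M + 2*M²)
-464/√(2*40 - 215) + h(-3)/(-166) = -464/√(2*40 - 215) - 3*(1 + 2*(-3))/(-166) = -464/√(80 - 215) - 3*(1 - 6)*(-1/166) = -464*(-I*√15/45) - 3*(-5)*(-1/166) = -464*(-I*√15/45) + 15*(-1/166) = -(-464)*I*√15/45 - 15/166 = 464*I*√15/45 - 15/166 = -15/166 + 464*I*√15/45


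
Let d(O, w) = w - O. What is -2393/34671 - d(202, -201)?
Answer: 13970020/34671 ≈ 402.93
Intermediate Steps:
-2393/34671 - d(202, -201) = -2393/34671 - (-201 - 1*202) = -2393*1/34671 - (-201 - 202) = -2393/34671 - 1*(-403) = -2393/34671 + 403 = 13970020/34671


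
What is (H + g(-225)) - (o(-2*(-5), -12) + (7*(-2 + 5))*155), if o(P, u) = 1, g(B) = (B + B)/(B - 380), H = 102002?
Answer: 11948356/121 ≈ 98747.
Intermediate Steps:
g(B) = 2*B/(-380 + B) (g(B) = (2*B)/(-380 + B) = 2*B/(-380 + B))
(H + g(-225)) - (o(-2*(-5), -12) + (7*(-2 + 5))*155) = (102002 + 2*(-225)/(-380 - 225)) - (1 + (7*(-2 + 5))*155) = (102002 + 2*(-225)/(-605)) - (1 + (7*3)*155) = (102002 + 2*(-225)*(-1/605)) - (1 + 21*155) = (102002 + 90/121) - (1 + 3255) = 12342332/121 - 1*3256 = 12342332/121 - 3256 = 11948356/121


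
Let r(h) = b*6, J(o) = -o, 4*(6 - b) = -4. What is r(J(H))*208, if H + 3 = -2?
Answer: 8736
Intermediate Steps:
b = 7 (b = 6 - ¼*(-4) = 6 + 1 = 7)
H = -5 (H = -3 - 2 = -5)
r(h) = 42 (r(h) = 7*6 = 42)
r(J(H))*208 = 42*208 = 8736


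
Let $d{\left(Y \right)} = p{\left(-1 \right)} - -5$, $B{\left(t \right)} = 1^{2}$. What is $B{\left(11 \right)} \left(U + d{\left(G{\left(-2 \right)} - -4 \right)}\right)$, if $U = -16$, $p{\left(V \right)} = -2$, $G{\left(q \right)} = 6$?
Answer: $-13$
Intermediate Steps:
$B{\left(t \right)} = 1$
$d{\left(Y \right)} = 3$ ($d{\left(Y \right)} = -2 - -5 = -2 + 5 = 3$)
$B{\left(11 \right)} \left(U + d{\left(G{\left(-2 \right)} - -4 \right)}\right) = 1 \left(-16 + 3\right) = 1 \left(-13\right) = -13$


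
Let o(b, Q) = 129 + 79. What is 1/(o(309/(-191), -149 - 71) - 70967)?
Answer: -1/70759 ≈ -1.4132e-5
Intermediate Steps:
o(b, Q) = 208
1/(o(309/(-191), -149 - 71) - 70967) = 1/(208 - 70967) = 1/(-70759) = -1/70759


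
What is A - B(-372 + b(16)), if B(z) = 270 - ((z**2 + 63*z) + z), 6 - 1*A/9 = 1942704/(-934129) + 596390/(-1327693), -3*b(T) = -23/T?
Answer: 325918891482512889805/2857504975250688 ≈ 1.1406e+5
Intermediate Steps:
b(T) = 23/(3*T) (b(T) = -(-23)/(3*T) = 23/(3*T))
A = 95200550123076/1240236534397 (A = 54 - 9*(1942704/(-934129) + 596390/(-1327693)) = 54 - 9*(1942704*(-1/934129) + 596390*(-1/1327693)) = 54 - 9*(-1942704/934129 - 596390/1327693) = 54 - 9*(-3136419696182/1240236534397) = 54 + 28227777265638/1240236534397 = 95200550123076/1240236534397 ≈ 76.760)
B(z) = 270 - z**2 - 64*z (B(z) = 270 - (z**2 + 64*z) = 270 + (-z**2 - 64*z) = 270 - z**2 - 64*z)
A - B(-372 + b(16)) = 95200550123076/1240236534397 - (270 - (-372 + (23/3)/16)**2 - 64*(-372 + (23/3)/16)) = 95200550123076/1240236534397 - (270 - (-372 + (23/3)*(1/16))**2 - 64*(-372 + (23/3)*(1/16))) = 95200550123076/1240236534397 - (270 - (-372 + 23/48)**2 - 64*(-372 + 23/48)) = 95200550123076/1240236534397 - (270 - (-17833/48)**2 - 64*(-17833/48)) = 95200550123076/1240236534397 - (270 - 1*318015889/2304 + 71332/3) = 95200550123076/1240236534397 - (270 - 318015889/2304 + 71332/3) = 95200550123076/1240236534397 - 1*(-262610833/2304) = 95200550123076/1240236534397 + 262610833/2304 = 325918891482512889805/2857504975250688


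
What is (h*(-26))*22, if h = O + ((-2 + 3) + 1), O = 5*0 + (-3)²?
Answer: -6292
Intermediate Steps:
O = 9 (O = 0 + 9 = 9)
h = 11 (h = 9 + ((-2 + 3) + 1) = 9 + (1 + 1) = 9 + 2 = 11)
(h*(-26))*22 = (11*(-26))*22 = -286*22 = -6292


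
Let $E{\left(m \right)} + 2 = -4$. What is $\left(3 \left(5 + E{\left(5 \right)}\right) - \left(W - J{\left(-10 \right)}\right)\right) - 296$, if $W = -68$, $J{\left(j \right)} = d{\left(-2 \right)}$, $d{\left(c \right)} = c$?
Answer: $-233$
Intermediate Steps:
$E{\left(m \right)} = -6$ ($E{\left(m \right)} = -2 - 4 = -6$)
$J{\left(j \right)} = -2$
$\left(3 \left(5 + E{\left(5 \right)}\right) - \left(W - J{\left(-10 \right)}\right)\right) - 296 = \left(3 \left(5 - 6\right) - -66\right) - 296 = \left(3 \left(-1\right) + \left(-2 + 68\right)\right) - 296 = \left(-3 + 66\right) - 296 = 63 - 296 = -233$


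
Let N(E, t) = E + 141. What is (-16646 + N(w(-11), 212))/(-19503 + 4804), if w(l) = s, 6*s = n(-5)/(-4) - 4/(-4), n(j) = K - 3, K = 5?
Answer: 198059/176388 ≈ 1.1229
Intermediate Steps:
n(j) = 2 (n(j) = 5 - 3 = 2)
s = 1/12 (s = (2/(-4) - 4/(-4))/6 = (2*(-1/4) - 4*(-1/4))/6 = (-1/2 + 1)/6 = (1/6)*(1/2) = 1/12 ≈ 0.083333)
w(l) = 1/12
N(E, t) = 141 + E
(-16646 + N(w(-11), 212))/(-19503 + 4804) = (-16646 + (141 + 1/12))/(-19503 + 4804) = (-16646 + 1693/12)/(-14699) = -198059/12*(-1/14699) = 198059/176388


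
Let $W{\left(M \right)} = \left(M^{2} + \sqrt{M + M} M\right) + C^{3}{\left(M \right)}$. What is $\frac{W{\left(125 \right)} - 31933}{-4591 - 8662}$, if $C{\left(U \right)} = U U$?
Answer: $- \frac{3814697249317}{13253} - \frac{625 \sqrt{10}}{13253} \approx -2.8784 \cdot 10^{8}$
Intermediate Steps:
$C{\left(U \right)} = U^{2}$
$W{\left(M \right)} = M^{2} + M^{6} + \sqrt{2} M^{\frac{3}{2}}$ ($W{\left(M \right)} = \left(M^{2} + \sqrt{M + M} M\right) + \left(M^{2}\right)^{3} = \left(M^{2} + \sqrt{2 M} M\right) + M^{6} = \left(M^{2} + \sqrt{2} \sqrt{M} M\right) + M^{6} = \left(M^{2} + \sqrt{2} M^{\frac{3}{2}}\right) + M^{6} = M^{2} + M^{6} + \sqrt{2} M^{\frac{3}{2}}$)
$\frac{W{\left(125 \right)} - 31933}{-4591 - 8662} = \frac{\left(125^{2} + 125^{6} + \sqrt{2} \cdot 125^{\frac{3}{2}}\right) - 31933}{-4591 - 8662} = \frac{\left(15625 + 3814697265625 + \sqrt{2} \cdot 625 \sqrt{5}\right) - 31933}{-13253} = \left(\left(15625 + 3814697265625 + 625 \sqrt{10}\right) - 31933\right) \left(- \frac{1}{13253}\right) = \left(\left(3814697281250 + 625 \sqrt{10}\right) - 31933\right) \left(- \frac{1}{13253}\right) = \left(3814697249317 + 625 \sqrt{10}\right) \left(- \frac{1}{13253}\right) = - \frac{3814697249317}{13253} - \frac{625 \sqrt{10}}{13253}$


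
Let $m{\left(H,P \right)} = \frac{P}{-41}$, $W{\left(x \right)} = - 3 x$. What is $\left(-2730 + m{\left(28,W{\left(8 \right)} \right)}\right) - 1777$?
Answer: $- \frac{184763}{41} \approx -4506.4$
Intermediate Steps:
$m{\left(H,P \right)} = - \frac{P}{41}$ ($m{\left(H,P \right)} = P \left(- \frac{1}{41}\right) = - \frac{P}{41}$)
$\left(-2730 + m{\left(28,W{\left(8 \right)} \right)}\right) - 1777 = \left(-2730 - \frac{\left(-3\right) 8}{41}\right) - 1777 = \left(-2730 - - \frac{24}{41}\right) - 1777 = \left(-2730 + \frac{24}{41}\right) - 1777 = - \frac{111906}{41} - 1777 = - \frac{184763}{41}$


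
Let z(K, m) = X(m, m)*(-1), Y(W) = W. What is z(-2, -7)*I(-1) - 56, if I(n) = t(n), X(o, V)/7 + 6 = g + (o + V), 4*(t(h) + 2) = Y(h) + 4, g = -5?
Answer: -1099/4 ≈ -274.75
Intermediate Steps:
t(h) = -1 + h/4 (t(h) = -2 + (h + 4)/4 = -2 + (4 + h)/4 = -2 + (1 + h/4) = -1 + h/4)
X(o, V) = -77 + 7*V + 7*o (X(o, V) = -42 + 7*(-5 + (o + V)) = -42 + 7*(-5 + (V + o)) = -42 + 7*(-5 + V + o) = -42 + (-35 + 7*V + 7*o) = -77 + 7*V + 7*o)
I(n) = -1 + n/4
z(K, m) = 77 - 14*m (z(K, m) = (-77 + 7*m + 7*m)*(-1) = (-77 + 14*m)*(-1) = 77 - 14*m)
z(-2, -7)*I(-1) - 56 = (77 - 14*(-7))*(-1 + (1/4)*(-1)) - 56 = (77 + 98)*(-1 - 1/4) - 56 = 175*(-5/4) - 56 = -875/4 - 56 = -1099/4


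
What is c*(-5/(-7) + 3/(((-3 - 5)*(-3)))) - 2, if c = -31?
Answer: -1569/56 ≈ -28.018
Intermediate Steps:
c*(-5/(-7) + 3/(((-3 - 5)*(-3)))) - 2 = -31*(-5/(-7) + 3/(((-3 - 5)*(-3)))) - 2 = -31*(-5*(-⅐) + 3/((-8*(-3)))) - 2 = -31*(5/7 + 3/24) - 2 = -31*(5/7 + 3*(1/24)) - 2 = -31*(5/7 + ⅛) - 2 = -31*47/56 - 2 = -1457/56 - 2 = -1569/56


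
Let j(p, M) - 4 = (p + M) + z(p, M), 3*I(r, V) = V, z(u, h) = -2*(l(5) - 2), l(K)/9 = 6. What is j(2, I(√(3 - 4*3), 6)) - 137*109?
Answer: -15029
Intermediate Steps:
l(K) = 54 (l(K) = 9*6 = 54)
z(u, h) = -104 (z(u, h) = -2*(54 - 2) = -2*52 = -104)
I(r, V) = V/3
j(p, M) = -100 + M + p (j(p, M) = 4 + ((p + M) - 104) = 4 + ((M + p) - 104) = 4 + (-104 + M + p) = -100 + M + p)
j(2, I(√(3 - 4*3), 6)) - 137*109 = (-100 + (⅓)*6 + 2) - 137*109 = (-100 + 2 + 2) - 14933 = -96 - 14933 = -15029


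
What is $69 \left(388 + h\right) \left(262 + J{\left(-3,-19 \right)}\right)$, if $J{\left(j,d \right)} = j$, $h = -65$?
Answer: $5772333$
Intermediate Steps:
$69 \left(388 + h\right) \left(262 + J{\left(-3,-19 \right)}\right) = 69 \left(388 - 65\right) \left(262 - 3\right) = 69 \cdot 323 \cdot 259 = 69 \cdot 83657 = 5772333$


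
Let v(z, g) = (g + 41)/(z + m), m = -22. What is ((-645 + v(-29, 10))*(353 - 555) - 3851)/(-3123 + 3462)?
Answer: 126641/339 ≈ 373.57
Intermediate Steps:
v(z, g) = (41 + g)/(-22 + z) (v(z, g) = (g + 41)/(z - 22) = (41 + g)/(-22 + z))
((-645 + v(-29, 10))*(353 - 555) - 3851)/(-3123 + 3462) = ((-645 + (41 + 10)/(-22 - 29))*(353 - 555) - 3851)/(-3123 + 3462) = ((-645 + 51/(-51))*(-202) - 3851)/339 = ((-645 - 1/51*51)*(-202) - 3851)*(1/339) = ((-645 - 1)*(-202) - 3851)*(1/339) = (-646*(-202) - 3851)*(1/339) = (130492 - 3851)*(1/339) = 126641*(1/339) = 126641/339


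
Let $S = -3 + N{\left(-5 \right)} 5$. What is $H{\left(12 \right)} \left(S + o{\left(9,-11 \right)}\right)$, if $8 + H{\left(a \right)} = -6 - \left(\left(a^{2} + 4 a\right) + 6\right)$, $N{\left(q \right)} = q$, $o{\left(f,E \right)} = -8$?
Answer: $7632$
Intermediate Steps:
$H{\left(a \right)} = -20 - a^{2} - 4 a$ ($H{\left(a \right)} = -8 - \left(12 + a^{2} + 4 a\right) = -20 - a^{2} - 4 a$)
$S = -28$ ($S = -3 - 25 = -28$)
$H{\left(12 \right)} \left(S + o{\left(9,-11 \right)}\right) = \left(-20 - 12^{2} - 48\right) \left(-28 - 8\right) = \left(-20 - 144 - 48\right) \left(-36\right) = \left(-212\right) \left(-36\right) = 7632$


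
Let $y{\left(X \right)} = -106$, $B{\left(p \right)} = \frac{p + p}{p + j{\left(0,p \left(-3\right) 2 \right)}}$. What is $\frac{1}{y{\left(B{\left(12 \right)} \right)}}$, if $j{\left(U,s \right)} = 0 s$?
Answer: $- \frac{1}{106} \approx -0.009434$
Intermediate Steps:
$j{\left(U,s \right)} = 0$
$B{\left(p \right)} = 2$ ($B{\left(p \right)} = \frac{p + p}{p + 0} = \frac{2 p}{p} = 2$)
$\frac{1}{y{\left(B{\left(12 \right)} \right)}} = \frac{1}{-106} = - \frac{1}{106}$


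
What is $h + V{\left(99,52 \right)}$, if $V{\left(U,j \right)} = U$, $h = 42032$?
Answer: $42131$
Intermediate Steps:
$h + V{\left(99,52 \right)} = 42032 + 99 = 42131$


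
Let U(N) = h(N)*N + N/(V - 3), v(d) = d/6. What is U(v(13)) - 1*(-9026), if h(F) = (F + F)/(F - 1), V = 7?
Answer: 505937/56 ≈ 9034.6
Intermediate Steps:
v(d) = d/6 (v(d) = d*(1/6) = d/6)
h(F) = 2*F/(-1 + F) (h(F) = (2*F)/(-1 + F) = 2*F/(-1 + F))
U(N) = N/4 + 2*N**2/(-1 + N) (U(N) = (2*N/(-1 + N))*N + N/(7 - 3) = 2*N**2/(-1 + N) + N/4 = N/4 + 2*N**2/(-1 + N))
U(v(13)) - 1*(-9026) = ((1/6)*13)*(-1 + 9*((1/6)*13))/(4*(-1 + (1/6)*13)) - 1*(-9026) = (1/4)*(13/6)*(-1 + 9*(13/6))/(-1 + 13/6) + 9026 = (1/4)*(13/6)*(-1 + 39/2)/(7/6) + 9026 = (1/4)*(13/6)*(6/7)*(37/2) + 9026 = 481/56 + 9026 = 505937/56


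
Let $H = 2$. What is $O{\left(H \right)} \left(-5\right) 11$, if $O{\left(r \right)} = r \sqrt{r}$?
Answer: $- 110 \sqrt{2} \approx -155.56$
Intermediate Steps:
$O{\left(r \right)} = r^{\frac{3}{2}}$
$O{\left(H \right)} \left(-5\right) 11 = 2^{\frac{3}{2}} \left(-5\right) 11 = 2 \sqrt{2} \left(-5\right) 11 = - 10 \sqrt{2} \cdot 11 = - 110 \sqrt{2}$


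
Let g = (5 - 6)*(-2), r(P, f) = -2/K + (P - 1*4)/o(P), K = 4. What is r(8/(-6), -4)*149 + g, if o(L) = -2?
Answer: 1949/6 ≈ 324.83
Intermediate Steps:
r(P, f) = 3/2 - P/2 (r(P, f) = -2/4 + (P - 1*4)/(-2) = -2*¼ + (P - 4)*(-½) = -½ + (-4 + P)*(-½) = -½ + (2 - P/2) = 3/2 - P/2)
g = 2 (g = -1*(-2) = 2)
r(8/(-6), -4)*149 + g = (3/2 - 4/(-6))*149 + 2 = (3/2 - 4*(-1)/6)*149 + 2 = (3/2 - ½*(-4/3))*149 + 2 = (3/2 + ⅔)*149 + 2 = (13/6)*149 + 2 = 1937/6 + 2 = 1949/6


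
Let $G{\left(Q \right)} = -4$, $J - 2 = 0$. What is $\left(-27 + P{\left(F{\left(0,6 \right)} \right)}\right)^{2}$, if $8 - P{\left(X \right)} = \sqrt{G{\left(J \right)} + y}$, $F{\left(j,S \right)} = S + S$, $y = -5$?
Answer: $352 + 114 i \approx 352.0 + 114.0 i$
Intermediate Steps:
$J = 2$ ($J = 2 + 0 = 2$)
$F{\left(j,S \right)} = 2 S$
$P{\left(X \right)} = 8 - 3 i$ ($P{\left(X \right)} = 8 - \sqrt{-4 - 5} = 8 - \sqrt{-9} = 8 - 3 i$)
$\left(-27 + P{\left(F{\left(0,6 \right)} \right)}\right)^{2} = \left(-27 + \left(8 - 3 i\right)\right)^{2} = \left(-19 - 3 i\right)^{2}$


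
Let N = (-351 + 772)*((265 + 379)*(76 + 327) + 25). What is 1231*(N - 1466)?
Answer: 134513870161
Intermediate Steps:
N = 109273497 (N = 421*(644*403 + 25) = 421*(259532 + 25) = 421*259557 = 109273497)
1231*(N - 1466) = 1231*(109273497 - 1466) = 1231*109272031 = 134513870161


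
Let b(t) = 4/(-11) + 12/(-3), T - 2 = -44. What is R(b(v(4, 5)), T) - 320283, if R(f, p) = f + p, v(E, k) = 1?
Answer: -3523623/11 ≈ -3.2033e+5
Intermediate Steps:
T = -42 (T = 2 - 44 = -42)
b(t) = -48/11 (b(t) = 4*(-1/11) + 12*(-⅓) = -4/11 - 4 = -48/11)
R(b(v(4, 5)), T) - 320283 = (-48/11 - 42) - 320283 = -510/11 - 320283 = -3523623/11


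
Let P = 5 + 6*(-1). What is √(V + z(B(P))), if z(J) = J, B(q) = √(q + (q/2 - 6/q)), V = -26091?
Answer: √(-104364 + 6*√2)/2 ≈ 161.52*I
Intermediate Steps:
P = -1 (P = 5 - 6 = -1)
B(q) = √(-6/q + 3*q/2) (B(q) = √(q + (q*(½) - 6/q)) = √(q + (q/2 - 6/q)) = √(-6/q + 3*q/2))
√(V + z(B(P))) = √(-26091 + √(-24/(-1) + 6*(-1))/2) = √(-26091 + √(-24*(-1) - 6)/2) = √(-26091 + √(24 - 6)/2) = √(-26091 + √18/2) = √(-26091 + (3*√2)/2) = √(-26091 + 3*√2/2)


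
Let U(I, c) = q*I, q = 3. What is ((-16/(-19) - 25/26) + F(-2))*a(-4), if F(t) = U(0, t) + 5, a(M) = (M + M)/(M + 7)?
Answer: -9644/741 ≈ -13.015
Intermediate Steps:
a(M) = 2*M/(7 + M) (a(M) = (2*M)/(7 + M) = 2*M/(7 + M))
U(I, c) = 3*I
F(t) = 5 (F(t) = 3*0 + 5 = 0 + 5 = 5)
((-16/(-19) - 25/26) + F(-2))*a(-4) = ((-16/(-19) - 25/26) + 5)*(2*(-4)/(7 - 4)) = ((-16*(-1/19) - 25*1/26) + 5)*(2*(-4)/3) = ((16/19 - 25/26) + 5)*(2*(-4)*(⅓)) = (-59/494 + 5)*(-8/3) = (2411/494)*(-8/3) = -9644/741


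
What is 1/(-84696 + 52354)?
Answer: -1/32342 ≈ -3.0920e-5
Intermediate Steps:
1/(-84696 + 52354) = 1/(-32342) = -1/32342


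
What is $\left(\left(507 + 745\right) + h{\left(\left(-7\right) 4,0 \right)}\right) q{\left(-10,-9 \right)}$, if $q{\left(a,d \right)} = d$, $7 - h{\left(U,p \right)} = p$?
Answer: $-11331$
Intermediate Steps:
$h{\left(U,p \right)} = 7 - p$
$\left(\left(507 + 745\right) + h{\left(\left(-7\right) 4,0 \right)}\right) q{\left(-10,-9 \right)} = \left(\left(507 + 745\right) + \left(7 - 0\right)\right) \left(-9\right) = \left(1252 + \left(7 + 0\right)\right) \left(-9\right) = \left(1252 + 7\right) \left(-9\right) = 1259 \left(-9\right) = -11331$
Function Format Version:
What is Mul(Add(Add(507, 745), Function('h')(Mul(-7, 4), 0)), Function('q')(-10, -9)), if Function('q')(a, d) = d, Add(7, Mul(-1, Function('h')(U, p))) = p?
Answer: -11331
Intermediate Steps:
Function('h')(U, p) = Add(7, Mul(-1, p))
Mul(Add(Add(507, 745), Function('h')(Mul(-7, 4), 0)), Function('q')(-10, -9)) = Mul(Add(Add(507, 745), Add(7, Mul(-1, 0))), -9) = Mul(Add(1252, Add(7, 0)), -9) = Mul(Add(1252, 7), -9) = Mul(1259, -9) = -11331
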